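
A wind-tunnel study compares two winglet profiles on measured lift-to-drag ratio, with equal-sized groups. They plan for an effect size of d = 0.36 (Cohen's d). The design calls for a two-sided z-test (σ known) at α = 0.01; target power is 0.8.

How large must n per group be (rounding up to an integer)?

For power 0.8 need Φ(δ − z_{0.005}) = 0.8, so δ = z_{0.005} + z_{0.20} = 2.576 + 0.842 = 3.417.
(Ignoring the negligible lower-tail rejection probability gives the usual closed-form inversion.)
δ = d·√(n/2) ⇒ n = 2(δ/d)² = 2 × (3.417 / 0.36)² = 180.23.
Round up to the next whole unit.

n = 181 per group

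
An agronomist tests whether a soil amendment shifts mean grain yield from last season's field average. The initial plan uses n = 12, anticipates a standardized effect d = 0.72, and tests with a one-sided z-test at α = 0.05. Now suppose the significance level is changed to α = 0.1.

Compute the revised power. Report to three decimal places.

δ = d·√n = 0.72 × √12 = 2.4942 (unchanged). New critical value: z_{0.1} = 1.282.
Revised power = Φ(δ − 1.282) = Φ(1.213) = 0.8874.

Power ≈ 0.887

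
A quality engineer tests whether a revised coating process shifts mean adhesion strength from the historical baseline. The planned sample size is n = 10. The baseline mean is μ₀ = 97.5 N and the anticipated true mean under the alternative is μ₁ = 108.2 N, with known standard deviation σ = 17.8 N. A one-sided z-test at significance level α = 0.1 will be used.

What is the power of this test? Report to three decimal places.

Standardized effect: d = |μ₁ − μ₀| / σ = |108.2 − 97.5| / 17.8 = 0.6011
Noncentrality parameter: δ = d·√n = 0.6011 × √10 = 1.9009
One-sided α = 0.1 → critical value z_{0.1} = 1.282.
Power = Φ(δ − 1.282) = Φ(0.619) = 0.7322.

Power ≈ 0.732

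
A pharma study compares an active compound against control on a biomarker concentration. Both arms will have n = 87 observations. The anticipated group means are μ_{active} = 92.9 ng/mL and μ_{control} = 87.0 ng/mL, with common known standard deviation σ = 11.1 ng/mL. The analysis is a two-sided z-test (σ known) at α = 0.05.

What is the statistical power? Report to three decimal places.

Standardized effect: d = |μ_{active} − μ_{control}| / σ = |92.9 − 87.0| / 11.1 = 0.5315
Noncentrality parameter: δ = d·√(n/2) = 0.5315 × √(87/2) = 3.5057
Two-sided α = 0.05 → critical value z_{0.025} = 1.960.
Power = Φ(δ − 1.960) + Φ(−δ − 1.960) = Φ(1.546) + Φ(-5.466) = 0.9389 + 0.0000 = 0.9389.

Power ≈ 0.939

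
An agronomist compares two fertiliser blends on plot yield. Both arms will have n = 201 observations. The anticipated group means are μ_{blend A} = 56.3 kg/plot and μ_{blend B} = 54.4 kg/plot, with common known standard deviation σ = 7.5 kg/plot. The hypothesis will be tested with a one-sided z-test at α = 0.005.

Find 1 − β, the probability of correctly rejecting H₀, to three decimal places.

Power ≈ 0.486

Standardized effect: d = |μ_{blend A} − μ_{blend B}| / σ = |56.3 − 54.4| / 7.5 = 0.2533
Noncentrality parameter: δ = d·√(n/2) = 0.2533 × √(201/2) = 2.5397
Critical value for a one-sided test at α = 0.005: z_α = 2.576.
Power = P(Z > 2.576 − δ) = Φ(-0.036) = 0.4856.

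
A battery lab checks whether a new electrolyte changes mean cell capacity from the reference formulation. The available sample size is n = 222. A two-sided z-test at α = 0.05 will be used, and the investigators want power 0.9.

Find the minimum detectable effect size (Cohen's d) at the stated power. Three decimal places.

Need Φ(δ − 1.960) = 0.9, so δ = 1.960 + 1.282 = 3.242.
(Lower-tail contribution to power is negligible for δ > 0.)
δ = d·√n ⇒ d = δ/√n = 3.242/√222 = 0.2176.

d ≈ 0.218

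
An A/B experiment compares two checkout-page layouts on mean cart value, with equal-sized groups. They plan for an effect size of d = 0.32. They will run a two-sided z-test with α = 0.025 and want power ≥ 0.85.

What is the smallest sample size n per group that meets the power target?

For power 0.85 need Φ(δ − z_{0.0125}) = 0.85, so δ = z_{0.0125} + z_{0.15} = 2.241 + 1.036 = 3.278.
(The Φ(−δ − z_{α/2}) term is vanishingly small for δ > 0 and is dropped in the standard sample-size formula.)
δ = d·√(n/2) ⇒ n = 2(δ/d)² = 2 × (3.278 / 0.32)² = 209.85.
Rounding up, n = 210 per group.

n = 210 per group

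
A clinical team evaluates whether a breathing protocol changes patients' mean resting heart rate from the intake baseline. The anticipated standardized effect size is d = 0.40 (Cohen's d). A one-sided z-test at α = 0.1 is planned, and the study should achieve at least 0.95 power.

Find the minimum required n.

Set Φ(δ − 1.282) = 0.95; then δ − 1.282 = Φ⁻¹(0.95) = 1.645, giving δ = 2.926.
δ = d·√n ⇒ n = (δ/d)² = (2.926 / 0.40)² = 53.52.
Round up to the next whole unit.

n = 54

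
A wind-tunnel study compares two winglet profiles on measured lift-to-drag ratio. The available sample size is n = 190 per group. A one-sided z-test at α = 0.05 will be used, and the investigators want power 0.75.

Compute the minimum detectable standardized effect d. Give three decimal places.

Need Φ(δ − 1.645) = 0.75, so δ = 1.645 + 0.674 = 2.319.
δ = d·√(n/2) ⇒ d = δ/√(n/2) = 2.319/√(190/2) = 0.2380.

d ≈ 0.238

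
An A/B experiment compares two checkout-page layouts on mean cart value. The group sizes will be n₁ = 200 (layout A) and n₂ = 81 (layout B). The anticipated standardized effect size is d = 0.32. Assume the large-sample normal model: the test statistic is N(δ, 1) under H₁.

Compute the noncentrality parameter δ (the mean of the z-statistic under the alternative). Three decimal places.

The noncentrality parameter scales effect size by the design's sample-size factor: δ = d / √(1/n₁ + 1/n₂) = 0.32 / √(1/200 + 1/81) = 2.4297

δ ≈ 2.430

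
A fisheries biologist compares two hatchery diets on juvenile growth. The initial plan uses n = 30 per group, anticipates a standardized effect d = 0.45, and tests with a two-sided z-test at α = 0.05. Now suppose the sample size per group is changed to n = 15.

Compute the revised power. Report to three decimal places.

With n = 15 per group: δ = d·√(n/2) = 0.45 × √(15/2) = 1.2324. Critical value z_{0.025} = 1.960.
Revised power = Φ(δ − 1.960) + Φ(−δ − 1.960) = Φ(-0.728) + Φ(-3.192) = 0.2334 + 0.0007 = 0.2341.

Power ≈ 0.234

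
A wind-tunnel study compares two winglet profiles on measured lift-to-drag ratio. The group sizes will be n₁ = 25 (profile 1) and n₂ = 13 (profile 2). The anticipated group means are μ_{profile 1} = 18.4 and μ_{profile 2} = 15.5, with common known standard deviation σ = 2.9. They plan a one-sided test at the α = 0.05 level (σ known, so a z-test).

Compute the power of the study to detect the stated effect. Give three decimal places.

Power ≈ 0.900

Standardized effect: d = |μ_{profile 1} − μ_{profile 2}| / σ = |18.4 − 15.5| / 2.9 = 1.0000
Noncentrality parameter: δ = d / √(1/n₁ + 1/n₂) = 1.0000 / √(1/25 + 1/13) = 2.9245
One-sided α = 0.05 → critical value z_{0.05} = 1.645.
Power = P(Z > 1.645 − δ) = Φ(1.280) = 0.8997.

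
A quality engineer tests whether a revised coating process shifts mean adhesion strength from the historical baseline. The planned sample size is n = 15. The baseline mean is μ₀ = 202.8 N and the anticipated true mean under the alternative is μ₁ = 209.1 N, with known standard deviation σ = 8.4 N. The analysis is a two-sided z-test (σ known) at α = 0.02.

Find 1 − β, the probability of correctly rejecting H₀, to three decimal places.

Power ≈ 0.718

Standardized effect: d = |μ₁ − μ₀| / σ = |209.1 − 202.8| / 8.4 = 0.7500
Noncentrality parameter: δ = d·√n = 0.7500 × √15 = 2.9047
Two-sided α = 0.02 → critical value z_{0.01} = 2.326.
Power = Φ(δ − 2.326) + Φ(−δ − 2.326) = Φ(0.578) + Φ(-5.231) = 0.7185 + 0.0000 = 0.7185.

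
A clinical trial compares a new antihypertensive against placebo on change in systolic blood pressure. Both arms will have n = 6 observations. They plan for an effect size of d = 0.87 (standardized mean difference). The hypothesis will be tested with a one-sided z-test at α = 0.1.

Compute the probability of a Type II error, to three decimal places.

β ≈ 0.411

Noncentrality parameter: δ = d·√(n/2) = 0.87 × √(6/2) = 1.5069
Critical value for a one-sided test at α = 0.1: z_α = 1.282.
Power = Φ(δ − 1.282) = Φ(0.225) = 0.5891.
Type II error: β = 1 − power = 1 − 0.5891 = 0.4109.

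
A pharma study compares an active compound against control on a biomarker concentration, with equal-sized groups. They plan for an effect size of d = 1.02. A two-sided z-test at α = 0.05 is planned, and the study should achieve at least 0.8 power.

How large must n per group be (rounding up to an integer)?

n = 16 per group

Set Φ(δ − 1.960) = 0.8; then δ − 1.960 = Φ⁻¹(0.8) = 0.842, giving δ = 2.802.
(For δ > 0 the lower-tail rejection region contributes negligibly to power, so the one-term inversion is standard.)
δ = d·√(n/2) ⇒ n = 2(δ/d)² = 2 × (2.802 / 1.02)² = 15.09.
Round up to the next whole unit.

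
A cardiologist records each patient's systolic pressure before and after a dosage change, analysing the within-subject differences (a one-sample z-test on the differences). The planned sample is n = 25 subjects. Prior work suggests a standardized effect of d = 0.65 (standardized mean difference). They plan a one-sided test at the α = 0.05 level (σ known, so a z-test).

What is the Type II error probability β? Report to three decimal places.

Noncentrality parameter: λ = d·√n = 0.65 × √25 = 3.2500
Critical value for a one-sided test at α = 0.05: z_α = 1.645.
Power = P(Z > 1.645 − λ) = Φ(1.605) = 0.9458.
Type II error: β = 1 − power = 1 − 0.9458 = 0.0542.

β ≈ 0.054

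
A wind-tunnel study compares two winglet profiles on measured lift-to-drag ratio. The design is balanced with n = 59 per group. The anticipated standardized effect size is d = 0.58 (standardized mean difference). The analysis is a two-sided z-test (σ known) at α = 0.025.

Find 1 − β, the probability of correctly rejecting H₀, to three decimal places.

Power ≈ 0.818

Noncentrality parameter: δ = d·√(n/2) = 0.58 × √(59/2) = 3.1502
Two-sided α = 0.025 → critical value z_{0.0125} = 2.241.
Power = Φ(δ − 2.241) + Φ(−δ − 2.241) = Φ(0.909) + Φ(-5.392) = 0.8183 + 0.0000 = 0.8183.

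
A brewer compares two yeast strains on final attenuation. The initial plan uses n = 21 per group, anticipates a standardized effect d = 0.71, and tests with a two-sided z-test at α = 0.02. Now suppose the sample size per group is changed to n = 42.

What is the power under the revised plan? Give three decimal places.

Power ≈ 0.823

With n = 42 per group: δ = d·√(n/2) = 0.71 × √(42/2) = 3.2536. Critical value z_{0.01} = 2.326.
Revised power = Φ(δ − 2.326) + Φ(−δ − 2.326) = Φ(0.927) + Φ(-5.580) = 0.8231 + 0.0000 = 0.8231.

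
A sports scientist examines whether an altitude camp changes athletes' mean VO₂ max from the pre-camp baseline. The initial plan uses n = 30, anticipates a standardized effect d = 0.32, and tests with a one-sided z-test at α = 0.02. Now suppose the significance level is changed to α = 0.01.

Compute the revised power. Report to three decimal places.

δ = d·√n = 0.32 × √30 = 1.7527 (unchanged). New critical value: z_{0.01} = 2.326.
Revised power = P(Z > 2.326 − δ) = Φ(-0.574) = 0.2831.

Power ≈ 0.283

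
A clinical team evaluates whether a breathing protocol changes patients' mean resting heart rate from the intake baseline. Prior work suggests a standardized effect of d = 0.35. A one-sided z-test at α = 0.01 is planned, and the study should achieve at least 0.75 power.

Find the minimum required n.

For power 0.75 need Φ(δ − z_{0.01}) = 0.75, so δ = z_{0.01} + z_{0.25} = 2.326 + 0.674 = 3.001.
δ = d·√n ⇒ n = (δ/d)² = (3.001 / 0.35)² = 73.51.
Rounding up, n = 74.

n = 74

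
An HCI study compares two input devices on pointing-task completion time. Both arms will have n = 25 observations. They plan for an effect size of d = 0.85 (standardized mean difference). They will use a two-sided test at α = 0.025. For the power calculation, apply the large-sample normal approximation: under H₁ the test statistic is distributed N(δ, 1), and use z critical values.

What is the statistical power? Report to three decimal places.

Power ≈ 0.778

Noncentrality parameter: δ = d·√(n/2) = 0.85 × √(25/2) = 3.0052
Critical value for a two-sided test at α = 0.025: z_{α/2} = 2.241.
Power = Φ(δ − 2.241) + Φ(−δ − 2.241) = Φ(0.764) + Φ(-5.247) = 0.7775 + 0.0000 = 0.7775.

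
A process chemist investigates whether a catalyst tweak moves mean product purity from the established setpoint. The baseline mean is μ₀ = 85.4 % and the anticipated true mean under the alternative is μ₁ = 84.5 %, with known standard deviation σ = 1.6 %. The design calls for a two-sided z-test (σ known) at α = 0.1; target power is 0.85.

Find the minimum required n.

n = 23

Standardized effect: d = |μ₁ − μ₀| / σ = |84.5 − 85.4| / 1.6 = 0.5625
For power 0.85 need Φ(δ − z_{0.05}) = 0.85, so δ = z_{0.05} + z_{0.15} = 1.645 + 1.036 = 2.681.
(The Φ(−δ − z_{α/2}) term is vanishingly small for δ > 0 and is dropped in the standard sample-size formula.)
δ = d·√n ⇒ n = (δ/d)² = (2.681 / 0.5625)² = 22.72.
Rounding up, n = 23.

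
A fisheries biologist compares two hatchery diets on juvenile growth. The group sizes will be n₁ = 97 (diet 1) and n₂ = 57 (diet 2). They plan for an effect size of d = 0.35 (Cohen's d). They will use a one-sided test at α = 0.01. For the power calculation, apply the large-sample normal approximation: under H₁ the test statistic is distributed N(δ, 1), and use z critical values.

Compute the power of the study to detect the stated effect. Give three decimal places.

Noncentrality parameter: λ = d / √(1/n₁ + 1/n₂) = 0.35 / √(1/97 + 1/57) = 2.0972
Critical value for a one-sided test at α = 0.01: z_α = 2.326.
Power = Φ(λ − 2.326) = Φ(-0.229) = 0.4094.

Power ≈ 0.409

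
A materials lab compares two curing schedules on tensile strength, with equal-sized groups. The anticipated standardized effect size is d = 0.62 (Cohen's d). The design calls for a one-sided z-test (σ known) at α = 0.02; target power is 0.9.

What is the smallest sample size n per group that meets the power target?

Set Φ(δ − 2.054) = 0.9; then δ − 2.054 = Φ⁻¹(0.9) = 1.282, giving δ = 3.335.
δ = d·√(n/2) ⇒ n = 2(δ/d)² = 2 × (3.335 / 0.62)² = 57.88.
Rounding up, n = 58 per group.

n = 58 per group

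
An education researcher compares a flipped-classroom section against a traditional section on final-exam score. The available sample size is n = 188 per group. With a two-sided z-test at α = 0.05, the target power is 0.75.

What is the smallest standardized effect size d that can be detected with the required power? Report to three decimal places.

d ≈ 0.272

Required noncentrality: δ = z_{0.025} + z_{0.25} = 1.960 + 0.674 = 2.634.
(The second rejection-region term Φ(−δ − z_{α/2}) is negligible and dropped.)
δ = d·√(n/2) ⇒ d = δ/√(n/2) = 2.634/√(188/2) = 0.2717.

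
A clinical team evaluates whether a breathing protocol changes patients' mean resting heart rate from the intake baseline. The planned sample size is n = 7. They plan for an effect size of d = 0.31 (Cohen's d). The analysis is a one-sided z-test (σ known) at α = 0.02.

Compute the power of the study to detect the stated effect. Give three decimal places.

Noncentrality parameter: δ = d·√n = 0.31 × √7 = 0.8202
Critical value for a one-sided test at α = 0.02: z_α = 2.054.
Power = Φ(δ − 2.054) = Φ(-1.234) = 0.1087.

Power ≈ 0.109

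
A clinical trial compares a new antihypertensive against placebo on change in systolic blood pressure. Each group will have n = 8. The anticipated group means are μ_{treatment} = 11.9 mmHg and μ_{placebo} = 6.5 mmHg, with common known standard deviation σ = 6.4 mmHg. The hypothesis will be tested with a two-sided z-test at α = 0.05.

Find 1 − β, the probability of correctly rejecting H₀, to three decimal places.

Standardized effect: d = |μ_{treatment} − μ_{placebo}| / σ = |11.9 − 6.5| / 6.4 = 0.8438
Noncentrality parameter: δ = d·√(n/2) = 0.8438 × √(8/2) = 1.6875
Two-sided α = 0.05 → critical value z_{0.025} = 1.960.
Power = Φ(δ − 1.960) + Φ(−δ − 1.960) = Φ(-0.272) + Φ(-3.647) = 0.3926 + 0.0001 = 0.3928.

Power ≈ 0.393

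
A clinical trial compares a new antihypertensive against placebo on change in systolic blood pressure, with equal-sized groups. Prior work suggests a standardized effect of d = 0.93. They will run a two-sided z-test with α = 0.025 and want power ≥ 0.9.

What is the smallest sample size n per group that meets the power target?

n = 29 per group

For power 0.9 need Φ(δ − z_{0.0125}) = 0.9, so δ = z_{0.0125} + z_{0.10} = 2.241 + 1.282 = 3.523.
(The Φ(−δ − z_{α/2}) term is vanishingly small for δ > 0 and is dropped in the standard sample-size formula.)
δ = d·√(n/2) ⇒ n = 2(δ/d)² = 2 × (3.523 / 0.93)² = 28.70.
Rounding up, n = 29 per group.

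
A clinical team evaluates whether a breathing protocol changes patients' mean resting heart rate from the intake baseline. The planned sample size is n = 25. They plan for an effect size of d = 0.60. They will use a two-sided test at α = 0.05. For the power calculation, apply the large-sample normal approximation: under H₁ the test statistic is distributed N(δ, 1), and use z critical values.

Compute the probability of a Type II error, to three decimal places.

Noncentrality parameter: δ = d·√n = 0.60 × √25 = 3.0000
Critical value for a two-sided test at α = 0.05: z_{α/2} = 1.960.
Power = Φ(δ − 1.960) + Φ(−δ − 1.960) = Φ(1.040) + Φ(-4.960) = 0.8508 + 0.0000 = 0.8508.
Type II error: β = 1 − power = 1 − 0.8508 = 0.1492.

β ≈ 0.149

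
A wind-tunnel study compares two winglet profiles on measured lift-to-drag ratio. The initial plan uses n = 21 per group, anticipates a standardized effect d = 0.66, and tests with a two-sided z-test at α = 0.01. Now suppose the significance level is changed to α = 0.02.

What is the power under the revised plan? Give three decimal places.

Power ≈ 0.426

δ = d·√(n/2) = 0.66 × √(21/2) = 2.1386 (unchanged). New critical value: z_{0.01} = 2.326.
Revised power = Φ(δ − 2.326) + Φ(−δ − 2.326) = Φ(-0.188) + Φ(-4.465) = 0.4256 + 0.0000 = 0.4256.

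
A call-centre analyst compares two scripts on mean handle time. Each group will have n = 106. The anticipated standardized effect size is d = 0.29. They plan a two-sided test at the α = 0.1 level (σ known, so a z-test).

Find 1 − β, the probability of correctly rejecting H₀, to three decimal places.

Noncentrality parameter: δ = d·√(n/2) = 0.29 × √(106/2) = 2.1112
Two-sided α = 0.1 → critical value z_{0.05} = 1.645.
Power = Φ(δ − 1.645) + Φ(−δ − 1.645) = Φ(0.466) + Φ(-3.756) = 0.6795 + 0.0001 = 0.6796.

Power ≈ 0.680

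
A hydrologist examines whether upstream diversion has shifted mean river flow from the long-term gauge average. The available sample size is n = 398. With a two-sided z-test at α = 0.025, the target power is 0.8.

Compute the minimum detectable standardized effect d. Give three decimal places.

d ≈ 0.155

Required noncentrality: δ = z_{0.0125} + z_{0.20} = 2.241 + 0.842 = 3.083.
(The second rejection-region term Φ(−δ − z_{α/2}) is negligible and dropped.)
δ = d·√n ⇒ d = δ/√n = 3.083/√398 = 0.1545.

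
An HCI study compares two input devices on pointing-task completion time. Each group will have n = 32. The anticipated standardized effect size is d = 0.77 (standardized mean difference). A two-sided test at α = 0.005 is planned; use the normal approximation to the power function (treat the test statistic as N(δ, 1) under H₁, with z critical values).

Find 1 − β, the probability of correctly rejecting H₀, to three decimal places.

Noncentrality parameter: δ = d·√(n/2) = 0.77 × √(32/2) = 3.0800
Critical value for a two-sided test at α = 0.005: z_{α/2} = 2.807.
Power = Φ(δ − 2.807) + Φ(−δ − 2.807) = Φ(0.273) + Φ(-5.887) = 0.6076 + 0.0000 = 0.6076.

Power ≈ 0.608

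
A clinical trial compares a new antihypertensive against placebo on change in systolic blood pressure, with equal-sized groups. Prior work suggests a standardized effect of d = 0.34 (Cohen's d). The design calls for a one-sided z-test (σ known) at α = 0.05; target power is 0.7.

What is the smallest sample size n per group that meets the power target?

n = 82 per group

For power 0.7 need Φ(δ − z_{0.05}) = 0.7, so δ = z_{0.05} + z_{0.30} = 1.645 + 0.524 = 2.169.
δ = d·√(n/2) ⇒ n = 2(δ/d)² = 2 × (2.169 / 0.34)² = 81.41.
Round up to the next whole unit.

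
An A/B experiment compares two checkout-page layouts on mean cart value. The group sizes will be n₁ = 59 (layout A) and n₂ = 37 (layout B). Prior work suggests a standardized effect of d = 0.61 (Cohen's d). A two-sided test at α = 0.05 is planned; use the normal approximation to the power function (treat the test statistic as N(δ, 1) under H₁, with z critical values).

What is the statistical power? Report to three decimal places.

Power ≈ 0.829

Noncentrality parameter: δ = d / √(1/n₁ + 1/n₂) = 0.61 / √(1/59 + 1/37) = 2.9088
Critical value for a two-sided test at α = 0.05: z_{α/2} = 1.960.
Power = Φ(δ − 1.960) + Φ(−δ − 1.960) = Φ(0.949) + Φ(-4.869) = 0.8287 + 0.0000 = 0.8287.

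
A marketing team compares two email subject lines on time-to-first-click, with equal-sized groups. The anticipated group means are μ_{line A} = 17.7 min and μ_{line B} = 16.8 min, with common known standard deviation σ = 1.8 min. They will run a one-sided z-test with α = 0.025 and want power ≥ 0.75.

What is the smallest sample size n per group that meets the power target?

n = 56 per group

Standardized effect: d = |μ_{line A} − μ_{line B}| / σ = |17.7 − 16.8| / 1.8 = 0.5000
Set Φ(δ − 1.960) = 0.75; then δ − 1.960 = Φ⁻¹(0.75) = 0.674, giving δ = 2.634.
δ = d·√(n/2) ⇒ n = 2(δ/d)² = 2 × (2.634 / 0.5000)² = 55.52.
Rounding up, n = 56 per group.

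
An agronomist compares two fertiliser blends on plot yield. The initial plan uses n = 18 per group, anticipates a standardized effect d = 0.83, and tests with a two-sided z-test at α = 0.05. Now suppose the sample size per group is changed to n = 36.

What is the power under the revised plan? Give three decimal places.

With n = 36 per group: δ = d·√(n/2) = 0.83 × √(36/2) = 3.5214. Critical value z_{0.025} = 1.960.
Revised power = Φ(δ − 1.960) + Φ(−δ − 1.960) = Φ(1.561) + Φ(-5.481) = 0.9408 + 0.0000 = 0.9408.

Power ≈ 0.941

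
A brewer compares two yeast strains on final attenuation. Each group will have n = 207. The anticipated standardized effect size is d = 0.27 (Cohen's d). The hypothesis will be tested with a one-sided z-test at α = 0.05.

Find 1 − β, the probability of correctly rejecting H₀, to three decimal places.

Noncentrality parameter: δ = d·√(n/2) = 0.27 × √(207/2) = 2.7468
One-sided α = 0.05 → critical value z_{0.05} = 1.645.
Power = Φ(δ − 1.645) = Φ(1.102) = 0.8648.

Power ≈ 0.865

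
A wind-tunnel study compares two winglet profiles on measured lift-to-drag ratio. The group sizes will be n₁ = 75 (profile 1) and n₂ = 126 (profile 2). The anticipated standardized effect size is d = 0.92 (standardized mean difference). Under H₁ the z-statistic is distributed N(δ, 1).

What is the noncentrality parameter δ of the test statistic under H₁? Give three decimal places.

The noncentrality parameter scales effect size by the design's sample-size factor: δ = d / √(1/n₁ + 1/n₂) = 0.92 / √(1/75 + 1/126) = 6.3082

δ ≈ 6.308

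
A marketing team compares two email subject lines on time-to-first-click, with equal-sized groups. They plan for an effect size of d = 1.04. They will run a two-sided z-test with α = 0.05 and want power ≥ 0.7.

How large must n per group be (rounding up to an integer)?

n = 12 per group

Set Φ(δ − 1.960) = 0.7; then δ − 1.960 = Φ⁻¹(0.7) = 0.524, giving δ = 2.484.
(Ignoring the negligible lower-tail rejection probability gives the usual closed-form inversion.)
δ = d·√(n/2) ⇒ n = 2(δ/d)² = 2 × (2.484 / 1.04)² = 11.41.
Round up to the next whole unit.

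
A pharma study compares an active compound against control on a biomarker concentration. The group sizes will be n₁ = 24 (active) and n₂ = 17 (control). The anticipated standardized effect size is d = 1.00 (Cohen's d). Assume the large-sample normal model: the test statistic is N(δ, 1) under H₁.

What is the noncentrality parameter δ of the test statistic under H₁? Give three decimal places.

The noncentrality parameter scales effect size by the design's sample-size factor: δ = d / √(1/n₁ + 1/n₂) = 1.00 / √(1/24 + 1/17) = 3.1546

δ ≈ 3.155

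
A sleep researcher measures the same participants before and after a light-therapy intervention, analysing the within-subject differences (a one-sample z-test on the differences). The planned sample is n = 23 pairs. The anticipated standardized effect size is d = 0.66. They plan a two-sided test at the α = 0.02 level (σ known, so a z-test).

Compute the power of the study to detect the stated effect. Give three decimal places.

Power ≈ 0.799

Noncentrality parameter: δ = d·√n = 0.66 × √23 = 3.1652
Critical value for a two-sided test at α = 0.02: z_{α/2} = 2.326.
Power = Φ(δ − 2.326) + Φ(−δ − 2.326) = Φ(0.839) + Φ(-5.492) = 0.7992 + 0.0000 = 0.7992.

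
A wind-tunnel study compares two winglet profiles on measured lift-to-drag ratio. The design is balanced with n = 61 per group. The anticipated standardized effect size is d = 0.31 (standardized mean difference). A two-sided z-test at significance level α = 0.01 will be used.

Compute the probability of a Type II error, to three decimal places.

β ≈ 0.806

Noncentrality parameter: δ = d·√(n/2) = 0.31 × √(61/2) = 1.7120
Critical value for a two-sided test at α = 0.01: z_{α/2} = 2.576.
Power = Φ(δ − 2.576) + Φ(−δ − 2.576) = Φ(-0.864) + Φ(-4.288) = 0.1938 + 0.0000 = 0.1939.
Type II error: β = 1 − power = 1 − 0.1939 = 0.8061.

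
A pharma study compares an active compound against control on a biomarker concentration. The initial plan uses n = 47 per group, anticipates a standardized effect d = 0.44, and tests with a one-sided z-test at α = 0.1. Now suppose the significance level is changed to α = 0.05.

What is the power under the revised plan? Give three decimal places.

δ = d·√(n/2) = 0.44 × √(47/2) = 2.1330 (unchanged). New critical value: z_{0.05} = 1.645.
Revised power = P(Z > 1.645 − δ) = Φ(0.488) = 0.6873.

Power ≈ 0.687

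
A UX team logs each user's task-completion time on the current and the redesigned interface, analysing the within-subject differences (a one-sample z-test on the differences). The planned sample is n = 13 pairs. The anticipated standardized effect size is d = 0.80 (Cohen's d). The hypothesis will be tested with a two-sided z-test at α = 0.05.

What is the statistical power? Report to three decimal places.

Noncentrality parameter: δ = d·√n = 0.80 × √13 = 2.8844
Two-sided α = 0.05 → critical value z_{0.025} = 1.960.
Power = Φ(δ − 1.960) + Φ(−δ − 1.960) = Φ(0.924) + Φ(-4.844) = 0.8224 + 0.0000 = 0.8224.

Power ≈ 0.822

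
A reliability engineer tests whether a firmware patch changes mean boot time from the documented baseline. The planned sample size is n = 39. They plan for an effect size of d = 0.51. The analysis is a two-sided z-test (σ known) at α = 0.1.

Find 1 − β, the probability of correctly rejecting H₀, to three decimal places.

Noncentrality parameter: δ = d·√n = 0.51 × √39 = 3.1849
Critical value for a two-sided test at α = 0.1: z_{α/2} = 1.645.
Power = Φ(δ − 1.645) + Φ(−δ − 1.645) = Φ(1.540) + Φ(-4.830) = 0.9382 + 0.0000 = 0.9382.

Power ≈ 0.938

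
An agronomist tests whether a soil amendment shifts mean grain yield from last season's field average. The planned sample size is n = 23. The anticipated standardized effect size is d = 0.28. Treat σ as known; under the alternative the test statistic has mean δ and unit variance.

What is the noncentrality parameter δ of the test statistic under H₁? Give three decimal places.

δ ≈ 1.343

δ = d·√n = 0.28 × √23 = 1.3428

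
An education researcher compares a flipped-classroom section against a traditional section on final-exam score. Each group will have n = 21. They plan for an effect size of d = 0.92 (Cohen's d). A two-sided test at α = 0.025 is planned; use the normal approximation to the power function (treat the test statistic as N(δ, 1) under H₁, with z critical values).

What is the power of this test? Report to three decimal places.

Noncentrality parameter: δ = d·√(n/2) = 0.92 × √(21/2) = 2.9811
Two-sided α = 0.025 → critical value z_{0.0125} = 2.241.
Power = Φ(δ − 2.241) + Φ(−δ − 2.241) = Φ(0.740) + Φ(-5.223) = 0.7703 + 0.0000 = 0.7703.

Power ≈ 0.770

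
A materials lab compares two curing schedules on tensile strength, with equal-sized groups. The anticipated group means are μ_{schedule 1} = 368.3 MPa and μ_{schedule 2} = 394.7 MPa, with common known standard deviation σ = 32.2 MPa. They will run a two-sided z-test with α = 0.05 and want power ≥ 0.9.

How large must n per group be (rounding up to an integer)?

n = 32 per group

Standardized effect: d = |μ_{schedule 1} − μ_{schedule 2}| / σ = |368.3 − 394.7| / 32.2 = 0.8199
Set Φ(δ − 1.960) = 0.9; then δ − 1.960 = Φ⁻¹(0.9) = 1.282, giving δ = 3.242.
(Ignoring the negligible lower-tail rejection probability gives the usual closed-form inversion.)
δ = d·√(n/2) ⇒ n = 2(δ/d)² = 2 × (3.242 / 0.8199)² = 31.26.
Round up to the next whole unit.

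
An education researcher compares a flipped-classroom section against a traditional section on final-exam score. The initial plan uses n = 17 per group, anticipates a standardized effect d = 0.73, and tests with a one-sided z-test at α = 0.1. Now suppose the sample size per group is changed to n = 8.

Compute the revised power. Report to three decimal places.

With n = 8 per group: δ = d·√(n/2) = 0.73 × √(8/2) = 1.4600. Critical value z_{0.1} = 1.282.
Revised power = Φ(δ − 1.282) = Φ(0.178) = 0.5708.

Power ≈ 0.571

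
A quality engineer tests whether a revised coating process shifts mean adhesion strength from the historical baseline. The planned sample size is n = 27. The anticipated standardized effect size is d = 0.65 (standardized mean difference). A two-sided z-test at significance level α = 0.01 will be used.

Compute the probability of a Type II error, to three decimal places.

Noncentrality parameter: δ = d·√n = 0.65 × √27 = 3.3775
Two-sided α = 0.01 → critical value z_{0.005} = 2.576.
Power = Φ(δ − 2.576) + Φ(−δ − 2.576) = Φ(0.802) + Φ(-5.953) = 0.7886 + 0.0000 = 0.7886.
Type II error: β = 1 − power = 1 − 0.7886 = 0.2114.

β ≈ 0.211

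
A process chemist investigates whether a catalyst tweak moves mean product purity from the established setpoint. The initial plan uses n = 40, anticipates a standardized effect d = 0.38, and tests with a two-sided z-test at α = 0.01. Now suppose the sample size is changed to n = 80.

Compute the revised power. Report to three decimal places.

With n = 80: δ = d·√n = 0.38 × √80 = 3.3988. Critical value z_{0.005} = 2.576.
Revised power = Φ(δ − 2.576) + Φ(−δ − 2.576) = Φ(0.823) + Φ(-5.975) = 0.7947 + 0.0000 = 0.7947.

Power ≈ 0.795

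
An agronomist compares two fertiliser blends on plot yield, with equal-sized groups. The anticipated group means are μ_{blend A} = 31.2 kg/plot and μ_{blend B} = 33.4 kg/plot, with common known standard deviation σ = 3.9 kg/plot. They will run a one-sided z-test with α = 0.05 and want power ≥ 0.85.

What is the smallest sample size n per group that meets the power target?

Standardized effect: d = |μ_{blend A} − μ_{blend B}| / σ = |31.2 − 33.4| / 3.9 = 0.5641
For power 0.85 need Φ(δ − z_{0.05}) = 0.85, so δ = z_{0.05} + z_{0.15} = 1.645 + 1.036 = 2.681.
δ = d·√(n/2) ⇒ n = 2(δ/d)² = 2 × (2.681 / 0.5641)² = 45.19.
Rounding up, n = 46 per group.

n = 46 per group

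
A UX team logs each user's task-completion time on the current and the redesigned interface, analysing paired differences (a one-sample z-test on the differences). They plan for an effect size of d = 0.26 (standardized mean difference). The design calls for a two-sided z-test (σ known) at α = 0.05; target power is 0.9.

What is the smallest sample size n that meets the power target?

Set Φ(δ − 1.960) = 0.9; then δ − 1.960 = Φ⁻¹(0.9) = 1.282, giving δ = 3.242.
(The Φ(−δ − z_{α/2}) term is vanishingly small for δ > 0 and is dropped in the standard sample-size formula.)
δ = d·√n ⇒ n = (δ/d)² = (3.242 / 0.26)² = 155.44.
Round up to the next whole unit.

n = 156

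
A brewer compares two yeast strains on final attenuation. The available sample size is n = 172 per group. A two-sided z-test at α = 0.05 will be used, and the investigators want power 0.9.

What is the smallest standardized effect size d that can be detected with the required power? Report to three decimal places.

d ≈ 0.350

Required noncentrality: δ = z_{0.025} + z_{0.10} = 1.960 + 1.282 = 3.242.
(Lower-tail contribution to power is negligible for δ > 0.)
δ = d·√(n/2) ⇒ d = δ/√(n/2) = 3.242/√(172/2) = 0.3495.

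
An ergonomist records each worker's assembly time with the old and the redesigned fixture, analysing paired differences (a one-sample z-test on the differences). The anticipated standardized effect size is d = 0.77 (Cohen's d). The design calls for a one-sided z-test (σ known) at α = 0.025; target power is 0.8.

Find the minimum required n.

n = 14

Set Φ(δ − 1.960) = 0.8; then δ − 1.960 = Φ⁻¹(0.8) = 0.842, giving δ = 2.802.
δ = d·√n ⇒ n = (δ/d)² = (2.802 / 0.77)² = 13.24.
Rounding up, n = 14.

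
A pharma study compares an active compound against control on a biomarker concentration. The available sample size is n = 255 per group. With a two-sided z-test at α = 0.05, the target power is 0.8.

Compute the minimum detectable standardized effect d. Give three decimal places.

d ≈ 0.248

Required noncentrality: δ = z_{0.025} + z_{0.20} = 1.960 + 0.842 = 2.802.
(Lower-tail contribution to power is negligible for δ > 0.)
δ = d·√(n/2) ⇒ d = δ/√(n/2) = 2.802/√(255/2) = 0.2481.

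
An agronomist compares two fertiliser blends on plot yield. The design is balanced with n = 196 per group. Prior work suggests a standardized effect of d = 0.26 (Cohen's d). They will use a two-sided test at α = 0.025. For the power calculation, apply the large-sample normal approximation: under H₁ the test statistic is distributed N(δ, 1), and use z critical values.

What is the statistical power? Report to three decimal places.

Power ≈ 0.630

Noncentrality parameter: δ = d·√(n/2) = 0.26 × √(196/2) = 2.5739
Critical value for a two-sided test at α = 0.025: z_{α/2} = 2.241.
Power = Φ(δ − 2.241) + Φ(−δ − 2.241) = Φ(0.332) + Φ(-4.815) = 0.6302 + 0.0000 = 0.6302.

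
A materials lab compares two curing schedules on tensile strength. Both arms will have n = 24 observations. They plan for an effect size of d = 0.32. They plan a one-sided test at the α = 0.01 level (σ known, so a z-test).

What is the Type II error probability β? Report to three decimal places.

β ≈ 0.888

Noncentrality parameter: δ = d·√(n/2) = 0.32 × √(24/2) = 1.1085
One-sided α = 0.01 → critical value z_{0.01} = 2.326.
Power = Φ(δ − 2.326) = Φ(-1.218) = 0.1116.
Type II error: β = 1 − power = 1 − 0.1116 = 0.8884.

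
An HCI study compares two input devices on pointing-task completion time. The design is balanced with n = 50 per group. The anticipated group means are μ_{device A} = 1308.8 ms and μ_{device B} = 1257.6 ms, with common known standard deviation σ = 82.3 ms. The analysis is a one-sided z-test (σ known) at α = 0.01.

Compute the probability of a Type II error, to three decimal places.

Standardized effect: d = |μ_{device A} − μ_{device B}| / σ = |1308.8 − 1257.6| / 82.3 = 0.6221
Noncentrality parameter: δ = d·√(n/2) = 0.6221 × √(50/2) = 3.1106
Critical value for a one-sided test at α = 0.01: z_α = 2.326.
Power = Φ(δ − 2.326) = Φ(0.784) = 0.7835.
Type II error: β = 1 − power = 1 − 0.7835 = 0.2165.

β ≈ 0.216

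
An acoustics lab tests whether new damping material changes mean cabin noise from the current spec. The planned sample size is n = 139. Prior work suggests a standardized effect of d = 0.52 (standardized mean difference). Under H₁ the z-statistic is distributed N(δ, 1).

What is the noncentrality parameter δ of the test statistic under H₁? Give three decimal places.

The noncentrality parameter scales effect size by the design's sample-size factor: δ = d·√n = 0.52 × √139 = 6.1307

δ ≈ 6.131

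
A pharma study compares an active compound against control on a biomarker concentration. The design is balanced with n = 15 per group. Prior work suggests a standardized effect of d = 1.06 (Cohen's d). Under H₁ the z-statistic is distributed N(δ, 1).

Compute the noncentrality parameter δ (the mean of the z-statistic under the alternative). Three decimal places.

δ ≈ 2.903

The noncentrality parameter scales effect size by the design's sample-size factor: δ = d·√(n/2) = 1.06 × √(15/2) = 2.9029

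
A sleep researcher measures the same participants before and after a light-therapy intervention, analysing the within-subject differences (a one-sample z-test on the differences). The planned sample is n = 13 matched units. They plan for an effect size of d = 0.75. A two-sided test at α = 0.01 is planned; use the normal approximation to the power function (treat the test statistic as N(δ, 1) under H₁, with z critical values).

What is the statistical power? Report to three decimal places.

Noncentrality parameter: δ = d·√n = 0.75 × √13 = 2.7042
Two-sided α = 0.01 → critical value z_{0.005} = 2.576.
Power = Φ(δ − 2.576) + Φ(−δ − 2.576) = Φ(0.128) + Φ(-5.280) = 0.5511 + 0.0000 = 0.5511.

Power ≈ 0.551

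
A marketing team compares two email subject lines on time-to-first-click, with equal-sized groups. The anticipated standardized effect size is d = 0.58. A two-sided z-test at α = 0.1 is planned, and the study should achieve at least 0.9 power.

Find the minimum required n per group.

n = 51 per group

Set Φ(δ − 1.645) = 0.9; then δ − 1.645 = Φ⁻¹(0.9) = 1.282, giving δ = 2.926.
(Ignoring the negligible lower-tail rejection probability gives the usual closed-form inversion.)
δ = d·√(n/2) ⇒ n = 2(δ/d)² = 2 × (2.926 / 0.58)² = 50.91.
Rounding up, n = 51 per group.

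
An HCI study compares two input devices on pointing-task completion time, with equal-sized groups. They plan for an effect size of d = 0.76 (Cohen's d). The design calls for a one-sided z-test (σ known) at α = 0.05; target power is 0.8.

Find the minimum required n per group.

Set Φ(δ − 1.645) = 0.8; then δ − 1.645 = Φ⁻¹(0.8) = 0.842, giving δ = 2.486.
δ = d·√(n/2) ⇒ n = 2(δ/d)² = 2 × (2.486 / 0.76)² = 21.41.
Rounding up, n = 22 per group.

n = 22 per group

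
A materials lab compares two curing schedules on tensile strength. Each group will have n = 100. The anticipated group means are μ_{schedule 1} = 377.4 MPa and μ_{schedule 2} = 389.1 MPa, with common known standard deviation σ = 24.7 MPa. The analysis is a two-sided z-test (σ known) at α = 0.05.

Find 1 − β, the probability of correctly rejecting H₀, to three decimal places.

Power ≈ 0.918

Standardized effect: d = |μ_{schedule 1} − μ_{schedule 2}| / σ = |377.4 − 389.1| / 24.7 = 0.4737
Noncentrality parameter: δ = d·√(n/2) = 0.4737 × √(100/2) = 3.3495
Two-sided α = 0.05 → critical value z_{0.025} = 1.960.
Power = Φ(δ − 1.960) + Φ(−δ − 1.960) = Φ(1.389) + Φ(-5.309) = 0.9177 + 0.0000 = 0.9177.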